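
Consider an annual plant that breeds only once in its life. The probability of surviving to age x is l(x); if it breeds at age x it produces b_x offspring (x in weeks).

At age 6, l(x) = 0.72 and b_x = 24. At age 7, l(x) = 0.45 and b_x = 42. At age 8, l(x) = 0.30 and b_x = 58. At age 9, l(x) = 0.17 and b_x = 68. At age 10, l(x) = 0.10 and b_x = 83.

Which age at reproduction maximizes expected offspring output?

7

Expected offspring if breeding at age x = l(x) × b_x:
  age 6: 0.72 × 24 = 17.280
  age 7: 0.45 × 42 = 18.900
  age 8: 0.30 × 58 = 17.400
  age 9: 0.17 × 68 = 11.560
  age 10: 0.10 × 83 = 8.300
Maximum at age 7 (18.900).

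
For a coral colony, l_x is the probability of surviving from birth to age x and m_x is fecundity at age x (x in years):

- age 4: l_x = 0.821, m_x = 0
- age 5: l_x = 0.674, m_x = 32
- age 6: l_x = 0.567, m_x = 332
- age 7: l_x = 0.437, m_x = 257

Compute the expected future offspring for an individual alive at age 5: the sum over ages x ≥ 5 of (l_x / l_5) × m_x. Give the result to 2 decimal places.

l_5 = 0.674. Conditional survival from age 5 to x is l_x / l_5.
  x=5: (0.674/0.674) × 32 = 32.0000
  x=6: (0.567/0.674) × 332 = 279.2938
  x=7: (0.437/0.674) × 257 = 166.6306
Sum = 32.0000 + 279.2938 + 166.6306 = 477.9243

477.92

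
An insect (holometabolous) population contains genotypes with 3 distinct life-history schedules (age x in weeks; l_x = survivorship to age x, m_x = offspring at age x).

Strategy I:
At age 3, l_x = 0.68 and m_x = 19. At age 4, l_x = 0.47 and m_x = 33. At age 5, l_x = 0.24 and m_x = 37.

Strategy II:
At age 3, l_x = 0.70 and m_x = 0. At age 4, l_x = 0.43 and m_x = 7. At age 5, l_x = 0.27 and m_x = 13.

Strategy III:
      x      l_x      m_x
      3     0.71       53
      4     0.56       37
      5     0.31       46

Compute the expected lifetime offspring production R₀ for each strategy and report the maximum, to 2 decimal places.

72.61

Strategy I: R₀ = 0.68×19 + 0.47×33 + 0.24×37 = 37.3100
Strategy II: R₀ = 0.70×0 + 0.43×7 + 0.27×13 = 6.5200
Strategy III: R₀ = 0.71×53 + 0.56×37 + 0.31×46 = 72.6100
Highest R₀: strategy III with 72.6100.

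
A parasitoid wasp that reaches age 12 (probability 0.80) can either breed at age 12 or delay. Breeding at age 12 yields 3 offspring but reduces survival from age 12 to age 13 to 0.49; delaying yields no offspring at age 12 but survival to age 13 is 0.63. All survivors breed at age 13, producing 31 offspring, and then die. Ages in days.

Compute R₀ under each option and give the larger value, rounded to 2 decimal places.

breed at age 12: R₀ = 0.80 × (3 + 0.49 × 31) = 0.80 × 18.1900 = 14.5520
delay to age 13: R₀ = 0.80 × (0.63 × 31) = 0.80 × 19.5300 = 15.6240
Higher: delay to age 13 (15.6240).

15.62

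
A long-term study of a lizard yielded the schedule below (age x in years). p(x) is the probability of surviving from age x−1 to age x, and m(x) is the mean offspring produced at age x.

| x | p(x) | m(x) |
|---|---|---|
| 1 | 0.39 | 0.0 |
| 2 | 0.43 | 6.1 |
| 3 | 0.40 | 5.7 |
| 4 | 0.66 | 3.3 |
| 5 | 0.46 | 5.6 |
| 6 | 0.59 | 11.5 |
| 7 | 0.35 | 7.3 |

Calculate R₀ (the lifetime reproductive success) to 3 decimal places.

Survivorship from birth: l_x = p_1·p_2·…·p_x.
  l_1 = 0.39000
  l_2 = 0.16770
  l_3 = 0.06708
  l_4 = 0.04427
  l_5 = 0.02037
  l_6 = 0.01202
  l_7 = 0.00421
R₀ = Σ l_x m(x):
  age 1: 0.39000 × 0.0 = 0.0000
  age 2: 0.16770 × 6.1 = 1.0230
  age 3: 0.06708 × 5.7 = 0.3824
  age 4: 0.04427 × 3.3 = 0.1461
  age 5: 0.02037 × 5.6 = 0.1141
  age 6: 0.01202 × 11.5 = 0.1382
  age 7: 0.00421 × 7.3 = 0.0307
R₀ = 0.0000 + 1.0230 + 0.3824 + 0.1461 + 0.1141 + 0.1382 + 0.0307 = 1.8345

1.834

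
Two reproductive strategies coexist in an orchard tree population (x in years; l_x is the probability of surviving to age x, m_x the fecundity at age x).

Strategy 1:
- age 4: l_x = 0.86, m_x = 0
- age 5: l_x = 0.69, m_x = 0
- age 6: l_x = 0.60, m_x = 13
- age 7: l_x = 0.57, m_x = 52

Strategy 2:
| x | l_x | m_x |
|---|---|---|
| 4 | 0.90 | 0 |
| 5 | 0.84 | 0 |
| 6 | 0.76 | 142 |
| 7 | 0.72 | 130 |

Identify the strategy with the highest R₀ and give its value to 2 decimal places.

Strategy 1: R₀ = 0.86×0 + 0.69×0 + 0.60×13 + 0.57×52 = 37.4400
Strategy 2: R₀ = 0.90×0 + 0.84×0 + 0.76×142 + 0.72×130 = 201.5200
Highest R₀: strategy 2 with 201.5200.

201.52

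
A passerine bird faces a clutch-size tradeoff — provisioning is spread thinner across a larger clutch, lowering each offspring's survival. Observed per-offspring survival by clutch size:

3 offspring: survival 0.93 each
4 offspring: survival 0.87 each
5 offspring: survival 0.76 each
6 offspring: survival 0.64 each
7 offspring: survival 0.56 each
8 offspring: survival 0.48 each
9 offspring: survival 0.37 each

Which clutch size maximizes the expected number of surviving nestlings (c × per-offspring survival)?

Expected surviving nestlings = c × s(c):
  c=3: 3 × 0.93 = 2.790
  c=4: 4 × 0.87 = 3.480
  c=5: 5 × 0.76 = 3.800
  c=6: 6 × 0.64 = 3.840
  c=7: 7 × 0.56 = 3.920
  c=8: 8 × 0.48 = 3.840
  c=9: 9 × 0.37 = 3.330
Maximum at c = 7 (3.920 surviving nestlings).

7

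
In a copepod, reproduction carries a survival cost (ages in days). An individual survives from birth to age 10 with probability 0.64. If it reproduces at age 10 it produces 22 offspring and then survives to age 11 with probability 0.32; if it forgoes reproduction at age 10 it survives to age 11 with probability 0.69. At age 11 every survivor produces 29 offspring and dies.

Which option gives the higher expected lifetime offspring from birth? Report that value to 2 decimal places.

breed at age 10: R₀ = 0.64 × (22 + 0.32 × 29) = 0.64 × 31.2800 = 20.0192
delay to age 11: R₀ = 0.64 × (0.69 × 29) = 0.64 × 20.0100 = 12.8064
Higher: breed at age 10 (20.0192).

20.02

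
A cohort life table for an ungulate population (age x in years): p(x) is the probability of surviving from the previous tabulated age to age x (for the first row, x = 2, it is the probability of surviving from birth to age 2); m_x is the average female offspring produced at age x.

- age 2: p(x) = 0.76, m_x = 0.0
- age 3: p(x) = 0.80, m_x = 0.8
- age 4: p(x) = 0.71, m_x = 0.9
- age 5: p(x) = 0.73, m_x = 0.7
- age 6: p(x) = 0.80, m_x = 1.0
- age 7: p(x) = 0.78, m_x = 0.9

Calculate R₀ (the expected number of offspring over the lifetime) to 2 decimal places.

Survivorship from birth: l_x = p_2·p_3·…·p_x.
  l_2 = 0.76000
  l_3 = 0.60800
  l_4 = 0.43168
  l_5 = 0.31513
  l_6 = 0.25210
  l_7 = 0.19664
R₀ = Σ l_x m_x:
  age 2: 0.76000 × 0.0 = 0.0000
  age 3: 0.60800 × 0.8 = 0.4864
  age 4: 0.43168 × 0.9 = 0.3885
  age 5: 0.31513 × 0.7 = 0.2206
  age 6: 0.25210 × 1.0 = 0.2521
  age 7: 0.19664 × 0.9 = 0.1770
R₀ = 0.0000 + 0.4864 + 0.3885 + 0.2206 + 0.2521 + 0.1770 = 1.5246

1.52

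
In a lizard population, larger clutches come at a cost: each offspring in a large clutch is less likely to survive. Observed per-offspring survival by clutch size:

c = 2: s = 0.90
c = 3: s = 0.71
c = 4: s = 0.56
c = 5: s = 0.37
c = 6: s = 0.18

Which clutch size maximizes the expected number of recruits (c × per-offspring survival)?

4

Expected recruits = c × s(c):
  c=2: 2 × 0.90 = 1.800
  c=3: 3 × 0.71 = 2.130
  c=4: 4 × 0.56 = 2.240
  c=5: 5 × 0.37 = 1.850
  c=6: 6 × 0.18 = 1.080
Maximum at c = 4 (2.240 recruits).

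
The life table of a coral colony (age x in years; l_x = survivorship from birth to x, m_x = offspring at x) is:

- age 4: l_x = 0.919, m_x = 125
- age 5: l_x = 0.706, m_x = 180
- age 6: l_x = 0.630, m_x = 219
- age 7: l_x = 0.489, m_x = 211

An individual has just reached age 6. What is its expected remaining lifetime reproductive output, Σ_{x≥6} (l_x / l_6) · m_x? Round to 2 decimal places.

l_6 = 0.630. Conditional survival from age 6 to x is l_x / l_6.
  x=6: (0.630/0.630) × 219 = 219.0000
  x=7: (0.489/0.630) × 211 = 163.7762
Sum = 219.0000 + 163.7762 = 382.7762

382.78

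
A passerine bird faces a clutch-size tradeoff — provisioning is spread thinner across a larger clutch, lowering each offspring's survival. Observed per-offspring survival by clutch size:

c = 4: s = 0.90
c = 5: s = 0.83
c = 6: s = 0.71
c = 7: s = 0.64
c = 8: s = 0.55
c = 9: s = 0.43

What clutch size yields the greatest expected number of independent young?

7

Expected independent young = c × s(c):
  c=4: 4 × 0.90 = 3.600
  c=5: 5 × 0.83 = 4.150
  c=6: 6 × 0.71 = 4.260
  c=7: 7 × 0.64 = 4.480
  c=8: 8 × 0.55 = 4.400
  c=9: 9 × 0.43 = 3.870
Maximum at c = 7 (4.480 independent young).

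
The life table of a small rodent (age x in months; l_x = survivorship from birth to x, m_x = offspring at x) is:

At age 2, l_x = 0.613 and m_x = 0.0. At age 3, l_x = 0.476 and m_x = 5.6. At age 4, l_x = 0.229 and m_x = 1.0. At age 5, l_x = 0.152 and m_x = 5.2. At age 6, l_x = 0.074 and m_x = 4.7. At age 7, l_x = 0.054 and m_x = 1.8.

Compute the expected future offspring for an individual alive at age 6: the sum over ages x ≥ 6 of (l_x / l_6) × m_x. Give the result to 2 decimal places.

6.01

l_6 = 0.074. Conditional survival from age 6 to x is l_x / l_6.
  x=6: (0.074/0.074) × 4.7 = 4.7000
  x=7: (0.054/0.074) × 1.8 = 1.3135
Sum = 4.7000 + 1.3135 = 6.0135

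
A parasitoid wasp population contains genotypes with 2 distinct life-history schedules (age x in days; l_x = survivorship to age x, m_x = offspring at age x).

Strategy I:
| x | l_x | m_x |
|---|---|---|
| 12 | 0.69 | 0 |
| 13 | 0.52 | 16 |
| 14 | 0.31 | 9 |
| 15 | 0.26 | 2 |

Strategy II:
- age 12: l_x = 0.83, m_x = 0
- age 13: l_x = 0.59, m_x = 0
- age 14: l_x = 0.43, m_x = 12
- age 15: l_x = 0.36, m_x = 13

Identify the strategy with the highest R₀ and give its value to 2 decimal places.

11.63

Strategy I: R₀ = 0.69×0 + 0.52×16 + 0.31×9 + 0.26×2 = 11.6300
Strategy II: R₀ = 0.83×0 + 0.59×0 + 0.43×12 + 0.36×13 = 9.8400
Highest R₀: strategy I with 11.6300.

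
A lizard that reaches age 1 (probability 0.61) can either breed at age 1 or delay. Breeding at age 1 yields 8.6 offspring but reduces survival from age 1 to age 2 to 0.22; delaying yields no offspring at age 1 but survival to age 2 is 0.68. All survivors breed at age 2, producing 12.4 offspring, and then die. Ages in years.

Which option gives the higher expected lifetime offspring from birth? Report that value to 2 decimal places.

breed at age 1: R₀ = 0.61 × (8.6 + 0.22 × 12.4) = 0.61 × 11.3280 = 6.9101
delay to age 2: R₀ = 0.61 × (0.68 × 12.4) = 0.61 × 8.4320 = 5.1435
Higher: breed at age 1 (6.9101).

6.91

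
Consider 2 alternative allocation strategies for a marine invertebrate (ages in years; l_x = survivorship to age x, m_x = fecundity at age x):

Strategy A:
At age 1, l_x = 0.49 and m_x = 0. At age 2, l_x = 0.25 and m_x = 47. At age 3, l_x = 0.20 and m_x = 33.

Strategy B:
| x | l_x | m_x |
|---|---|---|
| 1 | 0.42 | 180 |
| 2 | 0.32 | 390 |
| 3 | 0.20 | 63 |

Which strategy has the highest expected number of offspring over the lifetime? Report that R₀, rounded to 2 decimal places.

Strategy A: R₀ = 0.49×0 + 0.25×47 + 0.20×33 = 18.3500
Strategy B: R₀ = 0.42×180 + 0.32×390 + 0.20×63 = 213.0000
Highest R₀: strategy B with 213.0000.

213.00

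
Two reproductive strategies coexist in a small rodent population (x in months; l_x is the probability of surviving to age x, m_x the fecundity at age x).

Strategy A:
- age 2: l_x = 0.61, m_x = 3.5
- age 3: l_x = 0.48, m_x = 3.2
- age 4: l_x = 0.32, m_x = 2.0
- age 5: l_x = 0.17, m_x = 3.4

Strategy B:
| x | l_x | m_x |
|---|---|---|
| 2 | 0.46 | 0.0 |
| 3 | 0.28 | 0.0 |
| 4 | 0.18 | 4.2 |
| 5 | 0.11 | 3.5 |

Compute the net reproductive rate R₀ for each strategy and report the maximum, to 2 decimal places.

Strategy A: R₀ = 0.61×3.5 + 0.48×3.2 + 0.32×2.0 + 0.17×3.4 = 4.8890
Strategy B: R₀ = 0.46×0.0 + 0.28×0.0 + 0.18×4.2 + 0.11×3.5 = 1.1410
Highest R₀: strategy A with 4.8890.

4.89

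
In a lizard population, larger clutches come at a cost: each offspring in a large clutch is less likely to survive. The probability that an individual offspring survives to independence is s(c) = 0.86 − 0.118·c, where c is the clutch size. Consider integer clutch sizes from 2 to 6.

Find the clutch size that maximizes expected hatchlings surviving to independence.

Expected hatchlings surviving to independence = c × s(c):
  c=2: 2 × 0.624 = 1.248
  c=3: 3 × 0.506 = 1.518
  c=4: 4 × 0.388 = 1.552
  c=5: 5 × 0.270 = 1.350
  c=6: 6 × 0.152 = 0.912
Maximum at c = 4 (1.552 hatchlings surviving to independence).

4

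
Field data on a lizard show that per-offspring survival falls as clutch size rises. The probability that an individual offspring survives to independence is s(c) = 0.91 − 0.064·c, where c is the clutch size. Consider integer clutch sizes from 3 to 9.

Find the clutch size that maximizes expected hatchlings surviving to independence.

Expected hatchlings surviving to independence = c × s(c):
  c=3: 3 × 0.718 = 2.154
  c=4: 4 × 0.654 = 2.616
  c=5: 5 × 0.590 = 2.950
  c=6: 6 × 0.526 = 3.156
  c=7: 7 × 0.462 = 3.234
  c=8: 8 × 0.398 = 3.184
  c=9: 9 × 0.334 = 3.006
Maximum at c = 7 (3.234 hatchlings surviving to independence).

7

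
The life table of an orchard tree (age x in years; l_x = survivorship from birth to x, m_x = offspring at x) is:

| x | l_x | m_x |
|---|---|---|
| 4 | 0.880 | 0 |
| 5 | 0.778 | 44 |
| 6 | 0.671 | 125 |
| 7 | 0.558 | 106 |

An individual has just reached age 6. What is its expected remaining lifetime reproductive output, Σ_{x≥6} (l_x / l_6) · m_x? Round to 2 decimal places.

213.15

l_6 = 0.671. Conditional survival from age 6 to x is l_x / l_6.
  x=6: (0.671/0.671) × 125 = 125.0000
  x=7: (0.558/0.671) × 106 = 88.1490
Sum = 125.0000 + 88.1490 = 213.1490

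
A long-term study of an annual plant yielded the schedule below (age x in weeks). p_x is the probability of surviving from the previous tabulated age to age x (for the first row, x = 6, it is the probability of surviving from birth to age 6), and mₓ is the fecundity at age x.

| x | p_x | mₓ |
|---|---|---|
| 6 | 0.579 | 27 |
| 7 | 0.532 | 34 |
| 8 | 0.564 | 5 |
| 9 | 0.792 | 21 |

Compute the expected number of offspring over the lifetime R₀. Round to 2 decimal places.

Survivorship from birth: l_x = p_6·p_7·…·p_x.
  l_6 = 0.57900
  l_7 = 0.30803
  l_8 = 0.17373
  l_9 = 0.13759
R₀ = Σ l_x mₓ:
  age 6: 0.57900 × 27 = 15.6330
  age 7: 0.30803 × 34 = 10.4730
  age 8: 0.17373 × 5 = 0.8686
  age 9: 0.13759 × 21 = 2.8894
R₀ = 15.6330 + 10.4730 + 0.8686 + 2.8894 = 29.8641

29.86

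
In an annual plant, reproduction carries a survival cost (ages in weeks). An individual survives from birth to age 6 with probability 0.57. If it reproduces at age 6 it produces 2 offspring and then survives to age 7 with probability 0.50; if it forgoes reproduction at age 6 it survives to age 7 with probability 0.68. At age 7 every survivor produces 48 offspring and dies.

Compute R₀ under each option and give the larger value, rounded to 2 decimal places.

breed at age 6: R₀ = 0.57 × (2 + 0.50 × 48) = 0.57 × 26.0000 = 14.8200
delay to age 7: R₀ = 0.57 × (0.68 × 48) = 0.57 × 32.6400 = 18.6048
Higher: delay to age 7 (18.6048).

18.60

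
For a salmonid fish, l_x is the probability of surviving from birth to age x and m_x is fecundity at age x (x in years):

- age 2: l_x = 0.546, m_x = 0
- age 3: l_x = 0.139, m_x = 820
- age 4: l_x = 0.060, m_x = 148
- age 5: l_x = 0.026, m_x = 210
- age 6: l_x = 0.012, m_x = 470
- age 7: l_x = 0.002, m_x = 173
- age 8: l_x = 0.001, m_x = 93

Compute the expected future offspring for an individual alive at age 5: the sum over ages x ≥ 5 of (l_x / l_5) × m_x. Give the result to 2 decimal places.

l_5 = 0.026. Conditional survival from age 5 to x is l_x / l_5.
  x=5: (0.026/0.026) × 210 = 210.0000
  x=6: (0.012/0.026) × 470 = 216.9231
  x=7: (0.002/0.026) × 173 = 13.3077
  x=8: (0.001/0.026) × 93 = 3.5769
Sum = 210.0000 + 216.9231 + 13.3077 + 3.5769 = 443.8077

443.81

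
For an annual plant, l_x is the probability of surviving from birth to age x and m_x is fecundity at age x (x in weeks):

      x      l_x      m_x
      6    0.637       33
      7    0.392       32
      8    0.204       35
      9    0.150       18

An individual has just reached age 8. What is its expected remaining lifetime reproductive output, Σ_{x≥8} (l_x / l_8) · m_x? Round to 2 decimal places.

l_8 = 0.204. Conditional survival from age 8 to x is l_x / l_8.
  x=8: (0.204/0.204) × 35 = 35.0000
  x=9: (0.150/0.204) × 18 = 13.2353
Sum = 35.0000 + 13.2353 = 48.2353

48.24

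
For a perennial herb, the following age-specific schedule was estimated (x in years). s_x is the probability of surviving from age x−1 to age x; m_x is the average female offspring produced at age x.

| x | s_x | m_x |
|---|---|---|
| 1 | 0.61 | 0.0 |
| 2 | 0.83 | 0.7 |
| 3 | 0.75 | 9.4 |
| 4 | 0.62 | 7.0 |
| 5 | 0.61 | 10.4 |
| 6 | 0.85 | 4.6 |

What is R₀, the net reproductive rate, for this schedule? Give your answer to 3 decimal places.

Survivorship from birth: l_x = s_1·s_2·…·s_x.
  l_1 = 0.61000
  l_2 = 0.50630
  l_3 = 0.37972
  l_4 = 0.23543
  l_5 = 0.14361
  l_6 = 0.12207
R₀ = Σ l_x m_x:
  age 1: 0.61000 × 0.0 = 0.0000
  age 2: 0.50630 × 0.7 = 0.3544
  age 3: 0.37972 × 9.4 = 3.5694
  age 4: 0.23543 × 7.0 = 1.6480
  age 5: 0.14361 × 10.4 = 1.4935
  age 6: 0.12207 × 4.6 = 0.5615
R₀ = 0.0000 + 0.3544 + 3.5694 + 1.6480 + 1.4935 + 0.5615 = 7.6269

7.627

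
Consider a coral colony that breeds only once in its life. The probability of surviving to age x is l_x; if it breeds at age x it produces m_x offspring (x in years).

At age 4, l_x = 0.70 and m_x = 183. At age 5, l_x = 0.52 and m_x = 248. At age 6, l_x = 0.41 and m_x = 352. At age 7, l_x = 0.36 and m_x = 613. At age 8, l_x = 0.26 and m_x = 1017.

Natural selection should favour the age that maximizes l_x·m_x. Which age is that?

Expected offspring if breeding at age x = l_x × m_x:
  age 4: 0.70 × 183 = 128.100
  age 5: 0.52 × 248 = 128.960
  age 6: 0.41 × 352 = 144.320
  age 7: 0.36 × 613 = 220.680
  age 8: 0.26 × 1017 = 264.420
Maximum at age 8 (264.420).

8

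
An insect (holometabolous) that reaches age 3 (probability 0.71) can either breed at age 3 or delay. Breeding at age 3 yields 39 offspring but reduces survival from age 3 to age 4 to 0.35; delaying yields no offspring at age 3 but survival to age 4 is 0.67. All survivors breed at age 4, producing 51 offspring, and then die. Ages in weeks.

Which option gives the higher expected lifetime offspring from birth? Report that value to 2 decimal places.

40.36

breed at age 3: R₀ = 0.71 × (39 + 0.35 × 51) = 0.71 × 56.8500 = 40.3635
delay to age 4: R₀ = 0.71 × (0.67 × 51) = 0.71 × 34.1700 = 24.2607
Higher: breed at age 3 (40.3635).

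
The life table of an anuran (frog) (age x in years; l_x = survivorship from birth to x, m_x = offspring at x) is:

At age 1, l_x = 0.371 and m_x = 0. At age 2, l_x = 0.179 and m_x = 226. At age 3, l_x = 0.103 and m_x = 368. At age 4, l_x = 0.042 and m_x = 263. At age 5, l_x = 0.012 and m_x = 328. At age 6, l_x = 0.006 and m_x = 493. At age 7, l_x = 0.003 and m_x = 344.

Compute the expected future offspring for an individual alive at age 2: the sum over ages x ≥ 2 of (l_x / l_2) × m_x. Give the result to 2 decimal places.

l_2 = 0.179. Conditional survival from age 2 to x is l_x / l_2.
  x=2: (0.179/0.179) × 226 = 226.0000
  x=3: (0.103/0.179) × 368 = 211.7542
  x=4: (0.042/0.179) × 263 = 61.7095
  x=5: (0.012/0.179) × 328 = 21.9888
  x=6: (0.006/0.179) × 493 = 16.5251
  x=7: (0.003/0.179) × 344 = 5.7654
Sum = 226.0000 + 211.7542 + 61.7095 + 21.9888 + 16.5251 + 5.7654 = 543.7430

543.74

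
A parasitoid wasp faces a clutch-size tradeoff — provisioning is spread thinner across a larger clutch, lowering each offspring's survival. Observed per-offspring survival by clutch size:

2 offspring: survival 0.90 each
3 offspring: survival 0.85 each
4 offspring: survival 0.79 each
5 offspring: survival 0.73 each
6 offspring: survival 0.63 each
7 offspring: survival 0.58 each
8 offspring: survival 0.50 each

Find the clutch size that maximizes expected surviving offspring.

Expected surviving offspring = c × s(c):
  c=2: 2 × 0.90 = 1.800
  c=3: 3 × 0.85 = 2.550
  c=4: 4 × 0.79 = 3.160
  c=5: 5 × 0.73 = 3.650
  c=6: 6 × 0.63 = 3.780
  c=7: 7 × 0.58 = 4.060
  c=8: 8 × 0.50 = 4.000
Maximum at c = 7 (4.060 surviving offspring).

7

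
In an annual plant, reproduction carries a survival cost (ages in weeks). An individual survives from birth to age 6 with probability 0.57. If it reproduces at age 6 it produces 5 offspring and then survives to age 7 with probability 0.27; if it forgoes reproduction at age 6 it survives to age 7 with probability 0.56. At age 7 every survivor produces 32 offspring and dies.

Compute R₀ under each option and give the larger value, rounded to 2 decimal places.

10.21

breed at age 6: R₀ = 0.57 × (5 + 0.27 × 32) = 0.57 × 13.6400 = 7.7748
delay to age 7: R₀ = 0.57 × (0.56 × 32) = 0.57 × 17.9200 = 10.2144
Higher: delay to age 7 (10.2144).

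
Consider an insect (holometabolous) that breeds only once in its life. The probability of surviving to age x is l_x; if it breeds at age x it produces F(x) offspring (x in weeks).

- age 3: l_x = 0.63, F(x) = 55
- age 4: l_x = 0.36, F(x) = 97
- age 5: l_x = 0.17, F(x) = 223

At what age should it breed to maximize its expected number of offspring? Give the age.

5

Expected offspring if breeding at age x = l_x × F(x):
  age 3: 0.63 × 55 = 34.650
  age 4: 0.36 × 97 = 34.920
  age 5: 0.17 × 223 = 37.910
Maximum at age 5 (37.910).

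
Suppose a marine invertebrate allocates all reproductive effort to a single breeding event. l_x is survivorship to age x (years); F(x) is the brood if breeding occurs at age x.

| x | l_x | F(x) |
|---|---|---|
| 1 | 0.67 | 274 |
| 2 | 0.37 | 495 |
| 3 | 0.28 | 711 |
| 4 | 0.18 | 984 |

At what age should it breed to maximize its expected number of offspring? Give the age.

Expected offspring if breeding at age x = l_x × F(x):
  age 1: 0.67 × 274 = 183.580
  age 2: 0.37 × 495 = 183.150
  age 3: 0.28 × 711 = 199.080
  age 4: 0.18 × 984 = 177.120
Maximum at age 3 (199.080).

3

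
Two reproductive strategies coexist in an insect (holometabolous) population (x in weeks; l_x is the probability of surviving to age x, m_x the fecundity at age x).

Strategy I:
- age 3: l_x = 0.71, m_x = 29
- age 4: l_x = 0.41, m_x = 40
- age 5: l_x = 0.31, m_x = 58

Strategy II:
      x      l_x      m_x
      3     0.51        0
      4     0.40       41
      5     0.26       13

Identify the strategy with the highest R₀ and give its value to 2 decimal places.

Strategy I: R₀ = 0.71×29 + 0.41×40 + 0.31×58 = 54.9700
Strategy II: R₀ = 0.51×0 + 0.40×41 + 0.26×13 = 19.7800
Highest R₀: strategy I with 54.9700.

54.97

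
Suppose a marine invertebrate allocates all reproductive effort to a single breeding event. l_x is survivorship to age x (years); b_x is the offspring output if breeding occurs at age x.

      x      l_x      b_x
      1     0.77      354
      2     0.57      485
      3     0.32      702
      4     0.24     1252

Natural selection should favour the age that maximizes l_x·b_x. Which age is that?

4

Expected offspring if breeding at age x = l_x × b_x:
  age 1: 0.77 × 354 = 272.580
  age 2: 0.57 × 485 = 276.450
  age 3: 0.32 × 702 = 224.640
  age 4: 0.24 × 1252 = 300.480
Maximum at age 4 (300.480).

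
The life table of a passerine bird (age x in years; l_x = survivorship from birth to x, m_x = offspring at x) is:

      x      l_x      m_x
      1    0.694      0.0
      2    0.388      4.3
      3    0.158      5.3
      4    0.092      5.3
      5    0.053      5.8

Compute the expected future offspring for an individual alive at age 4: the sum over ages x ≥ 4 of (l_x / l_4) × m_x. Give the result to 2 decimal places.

l_4 = 0.092. Conditional survival from age 4 to x is l_x / l_4.
  x=4: (0.092/0.092) × 5.3 = 5.3000
  x=5: (0.053/0.092) × 5.8 = 3.3413
Sum = 5.3000 + 3.3413 = 8.6413

8.64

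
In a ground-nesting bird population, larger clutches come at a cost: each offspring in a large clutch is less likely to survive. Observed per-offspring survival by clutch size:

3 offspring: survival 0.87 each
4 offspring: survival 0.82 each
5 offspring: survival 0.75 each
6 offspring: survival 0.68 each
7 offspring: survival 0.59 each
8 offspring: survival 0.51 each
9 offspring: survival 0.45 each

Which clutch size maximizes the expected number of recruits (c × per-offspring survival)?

7

Expected recruits = c × s(c):
  c=3: 3 × 0.87 = 2.610
  c=4: 4 × 0.82 = 3.280
  c=5: 5 × 0.75 = 3.750
  c=6: 6 × 0.68 = 4.080
  c=7: 7 × 0.59 = 4.130
  c=8: 8 × 0.51 = 4.080
  c=9: 9 × 0.45 = 4.050
Maximum at c = 7 (4.130 recruits).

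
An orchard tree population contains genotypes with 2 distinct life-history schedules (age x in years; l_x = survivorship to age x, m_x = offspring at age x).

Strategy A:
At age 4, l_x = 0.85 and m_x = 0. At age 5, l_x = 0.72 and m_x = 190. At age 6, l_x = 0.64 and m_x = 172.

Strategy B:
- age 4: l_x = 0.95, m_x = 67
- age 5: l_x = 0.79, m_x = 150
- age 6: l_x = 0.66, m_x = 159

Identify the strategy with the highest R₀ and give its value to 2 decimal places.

Strategy A: R₀ = 0.85×0 + 0.72×190 + 0.64×172 = 246.8800
Strategy B: R₀ = 0.95×67 + 0.79×150 + 0.66×159 = 287.0900
Highest R₀: strategy B with 287.0900.

287.09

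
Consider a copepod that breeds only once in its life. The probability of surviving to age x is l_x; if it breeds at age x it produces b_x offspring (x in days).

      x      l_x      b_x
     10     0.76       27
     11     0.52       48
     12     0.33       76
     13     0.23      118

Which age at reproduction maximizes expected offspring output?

13

Expected offspring if breeding at age x = l_x × b_x:
  age 10: 0.76 × 27 = 20.520
  age 11: 0.52 × 48 = 24.960
  age 12: 0.33 × 76 = 25.080
  age 13: 0.23 × 118 = 27.140
Maximum at age 13 (27.140).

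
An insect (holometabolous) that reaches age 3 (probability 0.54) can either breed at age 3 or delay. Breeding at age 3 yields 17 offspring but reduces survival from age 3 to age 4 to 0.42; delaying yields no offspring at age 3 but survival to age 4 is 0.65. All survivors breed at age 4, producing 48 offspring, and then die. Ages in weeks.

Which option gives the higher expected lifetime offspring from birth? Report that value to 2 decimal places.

breed at age 3: R₀ = 0.54 × (17 + 0.42 × 48) = 0.54 × 37.1600 = 20.0664
delay to age 4: R₀ = 0.54 × (0.65 × 48) = 0.54 × 31.2000 = 16.8480
Higher: breed at age 3 (20.0664).

20.07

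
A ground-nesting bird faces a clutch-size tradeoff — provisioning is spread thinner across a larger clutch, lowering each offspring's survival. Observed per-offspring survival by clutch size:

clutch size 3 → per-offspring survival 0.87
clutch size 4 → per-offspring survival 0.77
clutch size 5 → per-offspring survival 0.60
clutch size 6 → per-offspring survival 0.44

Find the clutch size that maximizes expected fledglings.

Expected fledglings = c × s(c):
  c=3: 3 × 0.87 = 2.610
  c=4: 4 × 0.77 = 3.080
  c=5: 5 × 0.60 = 3.000
  c=6: 6 × 0.44 = 2.640
Maximum at c = 4 (3.080 fledglings).

4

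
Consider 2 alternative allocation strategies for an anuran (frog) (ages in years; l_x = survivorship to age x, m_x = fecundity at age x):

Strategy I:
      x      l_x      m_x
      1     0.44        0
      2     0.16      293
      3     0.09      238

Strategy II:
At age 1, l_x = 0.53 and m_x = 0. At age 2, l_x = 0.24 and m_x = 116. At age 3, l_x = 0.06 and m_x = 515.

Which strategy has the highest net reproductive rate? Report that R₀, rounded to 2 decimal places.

Strategy I: R₀ = 0.44×0 + 0.16×293 + 0.09×238 = 68.3000
Strategy II: R₀ = 0.53×0 + 0.24×116 + 0.06×515 = 58.7400
Highest R₀: strategy I with 68.3000.

68.30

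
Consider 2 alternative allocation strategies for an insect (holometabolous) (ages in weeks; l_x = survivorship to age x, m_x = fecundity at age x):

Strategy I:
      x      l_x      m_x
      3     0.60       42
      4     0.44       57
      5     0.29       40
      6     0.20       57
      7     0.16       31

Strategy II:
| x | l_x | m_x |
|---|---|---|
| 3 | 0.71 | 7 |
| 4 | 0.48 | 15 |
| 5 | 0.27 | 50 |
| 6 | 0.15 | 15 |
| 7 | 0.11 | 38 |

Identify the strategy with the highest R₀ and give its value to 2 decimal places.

78.24

Strategy I: R₀ = 0.60×42 + 0.44×57 + 0.29×40 + 0.20×57 + 0.16×31 = 78.2400
Strategy II: R₀ = 0.71×7 + 0.48×15 + 0.27×50 + 0.15×15 + 0.11×38 = 32.1000
Highest R₀: strategy I with 78.2400.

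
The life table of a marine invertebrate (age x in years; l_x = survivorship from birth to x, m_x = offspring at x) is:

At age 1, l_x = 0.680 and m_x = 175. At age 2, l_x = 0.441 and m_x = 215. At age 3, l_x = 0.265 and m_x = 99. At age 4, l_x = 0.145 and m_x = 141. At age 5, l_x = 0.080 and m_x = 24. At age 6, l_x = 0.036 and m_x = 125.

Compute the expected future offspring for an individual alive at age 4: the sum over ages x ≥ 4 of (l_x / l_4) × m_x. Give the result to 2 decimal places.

l_4 = 0.145. Conditional survival from age 4 to x is l_x / l_4.
  x=4: (0.145/0.145) × 141 = 141.0000
  x=5: (0.080/0.145) × 24 = 13.2414
  x=6: (0.036/0.145) × 125 = 31.0345
Sum = 141.0000 + 13.2414 + 31.0345 = 185.2759

185.28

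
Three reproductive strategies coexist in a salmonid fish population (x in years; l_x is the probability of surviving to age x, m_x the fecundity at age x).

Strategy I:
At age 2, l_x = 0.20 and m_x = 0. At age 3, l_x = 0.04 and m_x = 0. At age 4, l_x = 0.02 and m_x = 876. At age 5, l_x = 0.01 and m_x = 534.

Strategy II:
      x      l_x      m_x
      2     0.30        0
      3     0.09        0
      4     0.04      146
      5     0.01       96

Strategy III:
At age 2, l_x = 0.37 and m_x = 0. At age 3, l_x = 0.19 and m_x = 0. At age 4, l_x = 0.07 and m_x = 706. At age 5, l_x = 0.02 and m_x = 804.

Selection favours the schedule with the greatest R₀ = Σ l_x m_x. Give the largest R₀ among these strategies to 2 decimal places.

Strategy I: R₀ = 0.20×0 + 0.04×0 + 0.02×876 + 0.01×534 = 22.8600
Strategy II: R₀ = 0.30×0 + 0.09×0 + 0.04×146 + 0.01×96 = 6.8000
Strategy III: R₀ = 0.37×0 + 0.19×0 + 0.07×706 + 0.02×804 = 65.5000
Highest R₀: strategy III with 65.5000.

65.50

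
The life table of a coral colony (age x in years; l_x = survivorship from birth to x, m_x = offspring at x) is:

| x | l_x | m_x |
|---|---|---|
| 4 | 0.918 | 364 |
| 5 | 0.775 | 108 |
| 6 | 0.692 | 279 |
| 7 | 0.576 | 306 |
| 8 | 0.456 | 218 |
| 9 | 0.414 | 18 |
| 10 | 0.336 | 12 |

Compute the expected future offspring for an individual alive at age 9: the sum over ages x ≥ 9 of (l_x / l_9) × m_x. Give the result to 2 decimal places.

27.74

l_9 = 0.414. Conditional survival from age 9 to x is l_x / l_9.
  x=9: (0.414/0.414) × 18 = 18.0000
  x=10: (0.336/0.414) × 12 = 9.7391
Sum = 18.0000 + 9.7391 = 27.7391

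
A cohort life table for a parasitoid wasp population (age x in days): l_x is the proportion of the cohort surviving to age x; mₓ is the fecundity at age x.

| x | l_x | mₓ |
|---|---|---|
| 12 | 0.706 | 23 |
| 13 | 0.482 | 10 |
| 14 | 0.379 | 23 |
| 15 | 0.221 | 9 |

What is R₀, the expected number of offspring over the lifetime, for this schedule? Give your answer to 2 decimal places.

31.76

R₀ = Σ l_x mₓ:
  age 12: 0.706 × 23 = 16.2380
  age 13: 0.482 × 10 = 4.8200
  age 14: 0.379 × 23 = 8.7170
  age 15: 0.221 × 9 = 1.9890
R₀ = 16.2380 + 4.8200 + 8.7170 + 1.9890 = 31.7640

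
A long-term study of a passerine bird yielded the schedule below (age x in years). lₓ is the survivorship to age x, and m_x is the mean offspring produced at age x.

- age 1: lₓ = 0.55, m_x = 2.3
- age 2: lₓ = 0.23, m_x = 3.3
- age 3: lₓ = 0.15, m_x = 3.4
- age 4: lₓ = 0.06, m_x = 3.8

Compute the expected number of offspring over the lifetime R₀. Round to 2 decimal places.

2.76

R₀ = Σ lₓ m_x:
  age 1: 0.55 × 2.3 = 1.2650
  age 2: 0.23 × 3.3 = 0.7590
  age 3: 0.15 × 3.4 = 0.5100
  age 4: 0.06 × 3.8 = 0.2280
R₀ = 1.2650 + 0.7590 + 0.5100 + 0.2280 = 2.7620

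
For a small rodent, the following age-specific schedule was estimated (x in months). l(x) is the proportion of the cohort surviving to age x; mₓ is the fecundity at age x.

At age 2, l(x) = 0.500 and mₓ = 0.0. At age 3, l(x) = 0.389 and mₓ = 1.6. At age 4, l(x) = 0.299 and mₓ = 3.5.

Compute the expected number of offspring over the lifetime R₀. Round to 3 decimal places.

R₀ = Σ l(x) mₓ:
  age 2: 0.500 × 0.0 = 0.0000
  age 3: 0.389 × 1.6 = 0.6224
  age 4: 0.299 × 3.5 = 1.0465
R₀ = 0.0000 + 0.6224 + 1.0465 = 1.6689

1.669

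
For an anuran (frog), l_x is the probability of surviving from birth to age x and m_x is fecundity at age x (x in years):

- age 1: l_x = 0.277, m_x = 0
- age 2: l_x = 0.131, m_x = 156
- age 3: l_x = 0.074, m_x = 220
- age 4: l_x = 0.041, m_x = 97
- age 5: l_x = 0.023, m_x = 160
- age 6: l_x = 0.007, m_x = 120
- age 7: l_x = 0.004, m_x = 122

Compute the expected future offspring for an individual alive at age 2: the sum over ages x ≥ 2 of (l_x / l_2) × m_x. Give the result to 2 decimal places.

l_2 = 0.131. Conditional survival from age 2 to x is l_x / l_2.
  x=2: (0.131/0.131) × 156 = 156.0000
  x=3: (0.074/0.131) × 220 = 124.2748
  x=4: (0.041/0.131) × 97 = 30.3588
  x=5: (0.023/0.131) × 160 = 28.0916
  x=6: (0.007/0.131) × 120 = 6.4122
  x=7: (0.004/0.131) × 122 = 3.7252
Sum = 156.0000 + 124.2748 + 30.3588 + 28.0916 + 6.4122 + 3.7252 = 348.8626

348.86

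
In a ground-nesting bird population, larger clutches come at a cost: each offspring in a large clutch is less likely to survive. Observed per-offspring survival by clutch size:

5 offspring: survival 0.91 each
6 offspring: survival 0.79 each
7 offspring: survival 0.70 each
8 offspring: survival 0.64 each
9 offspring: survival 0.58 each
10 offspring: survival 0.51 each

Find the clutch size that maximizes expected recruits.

9

Expected recruits = c × s(c):
  c=5: 5 × 0.91 = 4.550
  c=6: 6 × 0.79 = 4.740
  c=7: 7 × 0.70 = 4.900
  c=8: 8 × 0.64 = 5.120
  c=9: 9 × 0.58 = 5.220
  c=10: 10 × 0.51 = 5.100
Maximum at c = 9 (5.220 recruits).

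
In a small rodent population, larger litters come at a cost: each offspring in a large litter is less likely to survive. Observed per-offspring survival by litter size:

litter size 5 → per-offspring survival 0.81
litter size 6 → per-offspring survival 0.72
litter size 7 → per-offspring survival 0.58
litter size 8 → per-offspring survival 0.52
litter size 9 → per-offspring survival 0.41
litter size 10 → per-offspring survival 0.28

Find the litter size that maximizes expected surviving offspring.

6

Expected surviving offspring = c × s(c):
  c=5: 5 × 0.81 = 4.050
  c=6: 6 × 0.72 = 4.320
  c=7: 7 × 0.58 = 4.060
  c=8: 8 × 0.52 = 4.160
  c=9: 9 × 0.41 = 3.690
  c=10: 10 × 0.28 = 2.800
Maximum at c = 6 (4.320 surviving offspring).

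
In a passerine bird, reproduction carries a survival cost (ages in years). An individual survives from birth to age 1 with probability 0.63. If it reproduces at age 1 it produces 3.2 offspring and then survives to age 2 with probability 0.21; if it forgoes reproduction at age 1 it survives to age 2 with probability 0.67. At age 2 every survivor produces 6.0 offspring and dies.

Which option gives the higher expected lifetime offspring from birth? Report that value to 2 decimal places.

breed at age 1: R₀ = 0.63 × (3.2 + 0.21 × 6.0) = 0.63 × 4.4600 = 2.8098
delay to age 2: R₀ = 0.63 × (0.67 × 6.0) = 0.63 × 4.0200 = 2.5326
Higher: breed at age 1 (2.8098).

2.81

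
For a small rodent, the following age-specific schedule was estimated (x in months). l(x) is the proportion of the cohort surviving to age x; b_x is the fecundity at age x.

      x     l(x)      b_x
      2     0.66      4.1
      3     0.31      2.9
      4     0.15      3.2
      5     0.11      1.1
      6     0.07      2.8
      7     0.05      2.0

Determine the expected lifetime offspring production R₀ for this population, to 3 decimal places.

R₀ = Σ l(x) b_x:
  age 2: 0.66 × 4.1 = 2.7060
  age 3: 0.31 × 2.9 = 0.8990
  age 4: 0.15 × 3.2 = 0.4800
  age 5: 0.11 × 1.1 = 0.1210
  age 6: 0.07 × 2.8 = 0.1960
  age 7: 0.05 × 2.0 = 0.1000
R₀ = 2.7060 + 0.8990 + 0.4800 + 0.1210 + 0.1960 + 0.1000 = 4.5020

4.502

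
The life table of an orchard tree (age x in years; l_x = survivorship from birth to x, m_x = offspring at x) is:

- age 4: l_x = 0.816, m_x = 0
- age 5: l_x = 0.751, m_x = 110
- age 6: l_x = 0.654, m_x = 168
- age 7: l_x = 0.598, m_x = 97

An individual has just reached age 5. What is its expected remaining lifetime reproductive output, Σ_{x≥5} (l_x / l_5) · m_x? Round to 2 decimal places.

333.54

l_5 = 0.751. Conditional survival from age 5 to x is l_x / l_5.
  x=5: (0.751/0.751) × 110 = 110.0000
  x=6: (0.654/0.751) × 168 = 146.3009
  x=7: (0.598/0.751) × 97 = 77.2383
Sum = 110.0000 + 146.3009 + 77.2383 = 333.5393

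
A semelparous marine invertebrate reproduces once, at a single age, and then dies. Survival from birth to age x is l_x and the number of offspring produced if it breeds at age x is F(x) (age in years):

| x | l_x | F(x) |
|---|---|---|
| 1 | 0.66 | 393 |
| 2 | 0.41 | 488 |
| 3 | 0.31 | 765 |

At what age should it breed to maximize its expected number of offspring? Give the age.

Expected offspring if breeding at age x = l_x × F(x):
  age 1: 0.66 × 393 = 259.380
  age 2: 0.41 × 488 = 200.080
  age 3: 0.31 × 765 = 237.150
Maximum at age 1 (259.380).

1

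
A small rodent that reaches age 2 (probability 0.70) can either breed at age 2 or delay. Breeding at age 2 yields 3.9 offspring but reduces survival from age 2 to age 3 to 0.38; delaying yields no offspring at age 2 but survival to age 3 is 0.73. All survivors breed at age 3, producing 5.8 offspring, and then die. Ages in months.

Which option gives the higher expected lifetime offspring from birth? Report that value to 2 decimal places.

4.27

breed at age 2: R₀ = 0.70 × (3.9 + 0.38 × 5.8) = 0.70 × 6.1040 = 4.2728
delay to age 3: R₀ = 0.70 × (0.73 × 5.8) = 0.70 × 4.2340 = 2.9638
Higher: breed at age 2 (4.2728).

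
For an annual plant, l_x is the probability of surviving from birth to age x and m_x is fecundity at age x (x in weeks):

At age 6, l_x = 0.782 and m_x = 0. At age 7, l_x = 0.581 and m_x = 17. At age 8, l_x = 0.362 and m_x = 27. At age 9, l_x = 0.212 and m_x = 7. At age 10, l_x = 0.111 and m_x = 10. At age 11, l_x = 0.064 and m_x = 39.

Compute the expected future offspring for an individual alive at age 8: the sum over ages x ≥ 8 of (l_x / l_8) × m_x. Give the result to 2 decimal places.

41.06

l_8 = 0.362. Conditional survival from age 8 to x is l_x / l_8.
  x=8: (0.362/0.362) × 27 = 27.0000
  x=9: (0.212/0.362) × 7 = 4.0994
  x=10: (0.111/0.362) × 10 = 3.0663
  x=11: (0.064/0.362) × 39 = 6.8950
Sum = 27.0000 + 4.0994 + 3.0663 + 6.8950 = 41.0608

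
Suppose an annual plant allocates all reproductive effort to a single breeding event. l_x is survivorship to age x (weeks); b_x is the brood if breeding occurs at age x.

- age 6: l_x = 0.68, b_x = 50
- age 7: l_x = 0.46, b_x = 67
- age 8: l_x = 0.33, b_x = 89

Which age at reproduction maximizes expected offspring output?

6

Expected offspring if breeding at age x = l_x × b_x:
  age 6: 0.68 × 50 = 34.000
  age 7: 0.46 × 67 = 30.820
  age 8: 0.33 × 89 = 29.370
Maximum at age 6 (34.000).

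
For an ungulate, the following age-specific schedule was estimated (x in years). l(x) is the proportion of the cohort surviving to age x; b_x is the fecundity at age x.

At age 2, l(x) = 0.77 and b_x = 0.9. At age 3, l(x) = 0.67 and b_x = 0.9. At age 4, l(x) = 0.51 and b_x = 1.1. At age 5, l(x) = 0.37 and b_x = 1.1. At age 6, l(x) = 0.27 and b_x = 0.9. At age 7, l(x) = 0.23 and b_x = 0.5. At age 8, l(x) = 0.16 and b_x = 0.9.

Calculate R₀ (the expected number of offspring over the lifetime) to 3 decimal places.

2.766

R₀ = Σ l(x) b_x:
  age 2: 0.77 × 0.9 = 0.6930
  age 3: 0.67 × 0.9 = 0.6030
  age 4: 0.51 × 1.1 = 0.5610
  age 5: 0.37 × 1.1 = 0.4070
  age 6: 0.27 × 0.9 = 0.2430
  age 7: 0.23 × 0.5 = 0.1150
  age 8: 0.16 × 0.9 = 0.1440
R₀ = 0.6930 + 0.6030 + 0.5610 + 0.4070 + 0.2430 + 0.1150 + 0.1440 = 2.7660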